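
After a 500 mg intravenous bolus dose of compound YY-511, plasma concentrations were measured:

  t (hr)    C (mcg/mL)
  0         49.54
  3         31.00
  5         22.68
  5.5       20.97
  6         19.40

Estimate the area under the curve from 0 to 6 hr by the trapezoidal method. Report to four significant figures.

Trapezoidal AUC_0→6:
  [0→3]: (49.54+31.00)/2 × 3 = 120.81
  [3→5]: (31.00+22.68)/2 × 2 = 53.68
  [5→5.5]: (22.68+20.97)/2 × 0.5 = 10.9125
  [5.5→6]: (20.97+19.40)/2 × 0.5 = 10.0925
  Sum = 195.495 mcg/mL·hr

AUC = 195.5 mcg/mL·hr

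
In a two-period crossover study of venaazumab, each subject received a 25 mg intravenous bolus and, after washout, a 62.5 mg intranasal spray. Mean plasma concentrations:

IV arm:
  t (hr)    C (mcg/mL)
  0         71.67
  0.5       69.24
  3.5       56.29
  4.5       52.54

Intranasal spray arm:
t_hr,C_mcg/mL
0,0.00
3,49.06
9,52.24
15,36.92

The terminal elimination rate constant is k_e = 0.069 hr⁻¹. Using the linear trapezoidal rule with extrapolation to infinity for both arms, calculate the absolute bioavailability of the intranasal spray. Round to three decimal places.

Trapezoidal AUC_0→4.5 (IV):
  [0→0.5]: (71.67+69.24)/2 × 0.5 = 35.2275
  [0.5→3.5]: (69.24+56.29)/2 × 3 = 188.295
  [3.5→4.5]: (56.29+52.54)/2 × 1 = 54.415
  Sum = 277.9375 mcg/mL·hr
IV tail: 52.54/0.069 = 761.449; AUC_iv,0→∞ = 277.9375 + 761.449 = 1039.3865 mcg/mL·hr
Trapezoidal AUC_0→15 (intranasal spray):
  [0→3]: (0.00+49.06)/2 × 3 = 73.59
  [3→9]: (49.06+52.24)/2 × 6 = 303.9
  [9→15]: (52.24+36.92)/2 × 6 = 267.48
  Sum = 644.97 mcg/mL·hr
intranasal spray tail: 36.92/0.069 = 535.072; AUC_ev,0→∞ = 644.97 + 535.072 = 1180.042 mcg/mL·hr
F = (AUC_ev/D_ev)/(AUC_iv/D_iv) = (1180.042/62.5)/(1039.3865/25) = 18.880672/41.57546 = 0.4541

F = 0.454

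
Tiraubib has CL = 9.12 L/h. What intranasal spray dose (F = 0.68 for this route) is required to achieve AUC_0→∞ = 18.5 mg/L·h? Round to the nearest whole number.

Dose = 248 mg

Dose = CL × AUC_0→∞ / F
     = 9.12 × 18.5 / 0.68 = 248.118 mg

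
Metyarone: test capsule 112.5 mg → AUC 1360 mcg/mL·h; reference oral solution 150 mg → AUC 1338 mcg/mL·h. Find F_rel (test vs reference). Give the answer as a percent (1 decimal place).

F_rel = 135.5%

F_rel = (AUC_test/D_test) / (AUC_ref/D_ref)
      = (1360/112.5) / (1338/150)
      = 12.0889 / 8.92 = 1.3553 = 135.53%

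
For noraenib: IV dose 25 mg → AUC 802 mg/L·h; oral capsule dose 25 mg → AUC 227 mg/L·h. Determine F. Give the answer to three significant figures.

F = (AUC_ev / D_ev) / (AUC_iv / D_iv)
  = (227/25) / (802/25)
  = 9.08 / 32.08 = 0.2830

F = 0.283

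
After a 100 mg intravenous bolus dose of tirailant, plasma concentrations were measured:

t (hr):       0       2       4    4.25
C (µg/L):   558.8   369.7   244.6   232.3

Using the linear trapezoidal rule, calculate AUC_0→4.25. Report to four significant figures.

Trapezoidal AUC_0→4.25:
  [0→2]: (558.8+369.7)/2 × 2 = 928.5
  [2→4]: (369.7+244.6)/2 × 2 = 614.3
  [4→4.25]: (244.6+232.3)/2 × 0.25 = 59.6125
  Sum = 1602.4125 µg/L·hr

AUC = 1602 µg/L·hr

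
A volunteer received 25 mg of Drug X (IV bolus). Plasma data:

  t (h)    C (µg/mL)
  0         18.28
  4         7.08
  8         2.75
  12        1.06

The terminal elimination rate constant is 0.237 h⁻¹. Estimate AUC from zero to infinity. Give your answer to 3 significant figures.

AUC = 82.5 µg/mL·h

Trapezoidal AUC_0→12:
  [0→4]: (18.28+7.08)/2 × 4 = 50.72
  [4→8]: (7.08+2.75)/2 × 4 = 19.66
  [8→12]: (2.75+1.06)/2 × 4 = 7.62
  Sum = 78.0 µg/mL·h
Extrapolated tail: C_last / k_e = 1.06 / 0.237 = 4.473
AUC_0→∞ = 78.0 + 4.473 = 82.473 µg/mL·h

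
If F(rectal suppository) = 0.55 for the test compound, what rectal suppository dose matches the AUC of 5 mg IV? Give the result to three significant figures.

D_rectal = 9.09 mg

For equal systemic exposure: F × D_ev = D_iv
D_ev = D_iv / F = 5 / 0.55 = 9.09091 mg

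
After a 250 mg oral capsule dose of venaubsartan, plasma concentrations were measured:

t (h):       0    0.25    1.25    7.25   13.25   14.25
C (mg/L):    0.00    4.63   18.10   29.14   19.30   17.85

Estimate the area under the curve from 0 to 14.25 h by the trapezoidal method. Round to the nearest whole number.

AUC = 318 mg/L·h

Trapezoidal AUC_0→14.25:
  [0→0.25]: (0.00+4.63)/2 × 0.25 = 0.57875
  [0.25→1.25]: (4.63+18.10)/2 × 1 = 11.365
  [1.25→7.25]: (18.10+29.14)/2 × 6 = 141.72
  [7.25→13.25]: (29.14+19.30)/2 × 6 = 145.32
  [13.25→14.25]: (19.30+17.85)/2 × 1 = 18.575
  Sum = 317.55875 mg/L·h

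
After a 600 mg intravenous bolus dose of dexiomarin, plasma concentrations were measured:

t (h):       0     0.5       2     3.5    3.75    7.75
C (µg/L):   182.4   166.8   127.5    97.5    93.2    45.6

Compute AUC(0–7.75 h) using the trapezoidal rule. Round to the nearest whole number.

AUC = 778 µg/L·h

Trapezoidal AUC_0→7.75:
  [0→0.5]: (182.4+166.8)/2 × 0.5 = 87.3
  [0.5→2]: (166.8+127.5)/2 × 1.5 = 220.725
  [2→3.5]: (127.5+97.5)/2 × 1.5 = 168.75
  [3.5→3.75]: (97.5+93.2)/2 × 0.25 = 23.8375
  [3.75→7.75]: (93.2+45.6)/2 × 4 = 277.6
  Sum = 778.2125 µg/L·h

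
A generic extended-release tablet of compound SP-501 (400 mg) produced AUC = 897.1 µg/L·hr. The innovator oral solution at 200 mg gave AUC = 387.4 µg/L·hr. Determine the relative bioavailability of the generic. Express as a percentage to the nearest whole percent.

F_rel = (AUC_test/D_test) / (AUC_ref/D_ref)
      = (897.1/400) / (387.4/200)
      = 2.24275 / 1.937 = 1.1578 = 115.78%

F_rel = 116%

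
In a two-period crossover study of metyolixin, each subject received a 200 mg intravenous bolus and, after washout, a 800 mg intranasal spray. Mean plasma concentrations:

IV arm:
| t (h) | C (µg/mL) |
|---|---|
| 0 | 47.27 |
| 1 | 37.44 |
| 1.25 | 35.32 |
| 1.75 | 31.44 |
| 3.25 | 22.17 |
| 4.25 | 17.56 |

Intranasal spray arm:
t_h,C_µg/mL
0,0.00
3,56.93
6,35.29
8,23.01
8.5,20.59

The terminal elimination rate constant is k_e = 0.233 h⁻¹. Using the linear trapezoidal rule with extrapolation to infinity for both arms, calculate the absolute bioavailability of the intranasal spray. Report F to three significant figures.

Trapezoidal AUC_0→4.25 (IV):
  [0→1]: (47.27+37.44)/2 × 1 = 42.355
  [1→1.25]: (37.44+35.32)/2 × 0.25 = 9.095
  [1.25→1.75]: (35.32+31.44)/2 × 0.5 = 16.69
  [1.75→3.25]: (31.44+22.17)/2 × 1.5 = 40.2075
  [3.25→4.25]: (22.17+17.56)/2 × 1 = 19.865
  Sum = 128.2125 µg/mL·h
IV tail: 17.56/0.233 = 75.365; AUC_iv,0→∞ = 128.2125 + 75.365 = 203.5775 µg/mL·h
Trapezoidal AUC_0→8.5 (intranasal spray):
  [0→3]: (0.00+56.93)/2 × 3 = 85.395
  [3→6]: (56.93+35.29)/2 × 3 = 138.33
  [6→8]: (35.29+23.01)/2 × 2 = 58.3
  [8→8.5]: (23.01+20.59)/2 × 0.5 = 10.9
  Sum = 292.925 µg/mL·h
intranasal spray tail: 20.59/0.233 = 88.369; AUC_ev,0→∞ = 292.925 + 88.369 = 381.294 µg/mL·h
F = (AUC_ev/D_ev)/(AUC_iv/D_iv) = (381.294/800)/(203.5775/200) = 0.4766175/1.0178875 = 0.4682

F = 0.468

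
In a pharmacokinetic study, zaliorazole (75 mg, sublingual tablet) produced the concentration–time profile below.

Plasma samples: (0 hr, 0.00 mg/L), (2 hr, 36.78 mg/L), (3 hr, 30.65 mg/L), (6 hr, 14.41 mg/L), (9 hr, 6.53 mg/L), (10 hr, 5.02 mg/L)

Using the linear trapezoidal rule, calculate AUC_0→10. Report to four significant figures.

Trapezoidal AUC_0→10:
  [0→2]: (0.00+36.78)/2 × 2 = 36.78
  [2→3]: (36.78+30.65)/2 × 1 = 33.715
  [3→6]: (30.65+14.41)/2 × 3 = 67.59
  [6→9]: (14.41+6.53)/2 × 3 = 31.41
  [9→10]: (6.53+5.02)/2 × 1 = 5.775
  Sum = 175.27 mg/L·hr

AUC = 175.3 mg/L·hr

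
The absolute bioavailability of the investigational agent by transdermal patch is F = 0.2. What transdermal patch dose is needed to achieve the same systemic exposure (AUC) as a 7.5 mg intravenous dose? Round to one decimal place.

D_transdermal = 37.5 mg

For equal systemic exposure: F × D_ev = D_iv
D_ev = D_iv / F = 7.5 / 0.2 = 37.5 mg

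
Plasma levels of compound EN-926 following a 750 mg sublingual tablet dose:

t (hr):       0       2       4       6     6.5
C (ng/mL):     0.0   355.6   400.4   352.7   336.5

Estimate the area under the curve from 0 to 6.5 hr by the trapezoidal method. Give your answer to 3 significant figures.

Trapezoidal AUC_0→6.5:
  [0→2]: (0.0+355.6)/2 × 2 = 355.6
  [2→4]: (355.6+400.4)/2 × 2 = 756.0
  [4→6]: (400.4+352.7)/2 × 2 = 753.1
  [6→6.5]: (352.7+336.5)/2 × 0.5 = 172.3
  Sum = 2037.0 ng/mL·hr

AUC = 2040 ng/mL·hr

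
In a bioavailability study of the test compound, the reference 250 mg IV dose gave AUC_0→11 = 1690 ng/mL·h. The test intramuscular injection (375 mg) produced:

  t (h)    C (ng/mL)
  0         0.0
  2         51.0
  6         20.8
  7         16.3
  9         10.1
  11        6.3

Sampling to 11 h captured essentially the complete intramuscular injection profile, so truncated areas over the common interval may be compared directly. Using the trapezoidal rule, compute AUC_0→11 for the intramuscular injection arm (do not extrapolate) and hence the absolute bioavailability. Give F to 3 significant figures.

F = 0.101

Trapezoidal AUC_0→11 (intramuscular injection):
  [0→2]: (0.0+51.0)/2 × 2 = 51.0
  [2→6]: (51.0+20.8)/2 × 4 = 143.6
  [6→7]: (20.8+16.3)/2 × 1 = 18.55
  [7→9]: (16.3+10.1)/2 × 2 = 26.4
  [9→11]: (10.1+6.3)/2 × 2 = 16.4
  Sum = 255.95 ng/mL·h
F = (AUC_ev/D_ev)/(AUC_iv/D_iv) = (255.95/375)/(1690/250) = 0.682533/6.76 = 0.1010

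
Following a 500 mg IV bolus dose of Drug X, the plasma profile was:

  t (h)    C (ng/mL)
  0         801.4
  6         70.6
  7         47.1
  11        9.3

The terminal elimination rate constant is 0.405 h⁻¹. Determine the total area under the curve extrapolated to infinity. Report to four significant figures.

AUC = 2811 ng/mL·h

Trapezoidal AUC_0→11:
  [0→6]: (801.4+70.6)/2 × 6 = 2616.0
  [6→7]: (70.6+47.1)/2 × 1 = 58.85
  [7→11]: (47.1+9.3)/2 × 4 = 112.8
  Sum = 2787.65 ng/mL·h
Extrapolated tail: C_last / k_e = 9.3 / 0.405 = 22.963
AUC_0→∞ = 2787.65 + 22.963 = 2810.613 ng/mL·h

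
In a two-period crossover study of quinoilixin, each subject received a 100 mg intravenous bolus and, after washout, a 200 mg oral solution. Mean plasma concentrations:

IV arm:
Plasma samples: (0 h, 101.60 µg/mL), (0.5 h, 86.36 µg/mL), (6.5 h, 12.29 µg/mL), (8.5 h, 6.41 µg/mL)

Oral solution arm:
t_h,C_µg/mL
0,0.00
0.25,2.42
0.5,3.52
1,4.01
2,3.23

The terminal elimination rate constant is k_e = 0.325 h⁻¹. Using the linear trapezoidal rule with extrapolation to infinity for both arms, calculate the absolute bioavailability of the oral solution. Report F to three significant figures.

F = 0.0216

Trapezoidal AUC_0→8.5 (IV):
  [0→0.5]: (101.60+86.36)/2 × 0.5 = 46.99
  [0.5→6.5]: (86.36+12.29)/2 × 6 = 295.95
  [6.5→8.5]: (12.29+6.41)/2 × 2 = 18.7
  Sum = 361.64 µg/mL·h
IV tail: 6.41/0.325 = 19.723; AUC_iv,0→∞ = 361.64 + 19.723 = 381.363 µg/mL·h
Trapezoidal AUC_0→2 (oral solution):
  [0→0.25]: (0.00+2.42)/2 × 0.25 = 0.3025
  [0.25→0.5]: (2.42+3.52)/2 × 0.25 = 0.7425
  [0.5→1]: (3.52+4.01)/2 × 0.5 = 1.8825
  [1→2]: (4.01+3.23)/2 × 1 = 3.62
  Sum = 6.5475 µg/mL·h
oral solution tail: 3.23/0.325 = 9.938; AUC_ev,0→∞ = 6.5475 + 9.938 = 16.4855 µg/mL·h
F = (AUC_ev/D_ev)/(AUC_iv/D_iv) = (16.4855/200)/(381.363/100) = 0.0824275/3.81363 = 0.0216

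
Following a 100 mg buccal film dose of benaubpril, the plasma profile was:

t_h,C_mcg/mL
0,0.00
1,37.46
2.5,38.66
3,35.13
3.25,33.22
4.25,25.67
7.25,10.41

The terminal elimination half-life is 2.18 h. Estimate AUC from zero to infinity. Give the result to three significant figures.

Trapezoidal AUC_0→7.25:
  [0→1]: (0.00+37.46)/2 × 1 = 18.73
  [1→2.5]: (37.46+38.66)/2 × 1.5 = 57.09
  [2.5→3]: (38.66+35.13)/2 × 0.5 = 18.4475
  [3→3.25]: (35.13+33.22)/2 × 0.25 = 8.54375
  [3.25→4.25]: (33.22+25.67)/2 × 1 = 29.445
  [4.25→7.25]: (25.67+10.41)/2 × 3 = 54.12
  Sum = 186.37625 mcg/mL·h
k_e = ln2 / t½ = 0.693147 / 2.18 = 0.3180 h^-1
Extrapolated tail: C_last / k_e = 10.41 / 0.318 = 32.736
AUC_0→∞ = 186.37625 + 32.736 = 219.11225 mcg/mL·h

AUC = 219 mcg/mL·h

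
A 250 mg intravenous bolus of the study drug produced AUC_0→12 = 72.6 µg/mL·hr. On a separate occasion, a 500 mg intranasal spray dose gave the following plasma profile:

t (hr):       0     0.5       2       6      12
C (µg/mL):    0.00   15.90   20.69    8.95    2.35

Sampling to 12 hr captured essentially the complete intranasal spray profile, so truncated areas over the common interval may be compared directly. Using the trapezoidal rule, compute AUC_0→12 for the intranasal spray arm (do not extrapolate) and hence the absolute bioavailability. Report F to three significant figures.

F = 0.858

Trapezoidal AUC_0→12 (intranasal spray):
  [0→0.5]: (0.00+15.90)/2 × 0.5 = 3.975
  [0.5→2]: (15.90+20.69)/2 × 1.5 = 27.4425
  [2→6]: (20.69+8.95)/2 × 4 = 59.28
  [6→12]: (8.95+2.35)/2 × 6 = 33.9
  Sum = 124.5975 µg/mL·hr
F = (AUC_ev/D_ev)/(AUC_iv/D_iv) = (124.5975/500)/(72.6/250) = 0.249195/0.2904 = 0.8581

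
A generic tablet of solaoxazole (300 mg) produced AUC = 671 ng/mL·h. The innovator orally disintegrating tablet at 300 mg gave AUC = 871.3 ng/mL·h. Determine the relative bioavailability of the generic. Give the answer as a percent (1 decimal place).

F_rel = (AUC_test/D_test) / (AUC_ref/D_ref)
      = (671/300) / (871.3/300)
      = 2.23667 / 2.90433 = 0.7701 = 77.01%

F_rel = 77.0%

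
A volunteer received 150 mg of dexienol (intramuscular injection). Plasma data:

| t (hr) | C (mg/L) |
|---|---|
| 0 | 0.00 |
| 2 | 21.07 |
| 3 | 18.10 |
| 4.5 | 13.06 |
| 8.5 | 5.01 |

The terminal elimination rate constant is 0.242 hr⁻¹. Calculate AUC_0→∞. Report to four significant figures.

Trapezoidal AUC_0→8.5:
  [0→2]: (0.00+21.07)/2 × 2 = 21.07
  [2→3]: (21.07+18.10)/2 × 1 = 19.585
  [3→4.5]: (18.10+13.06)/2 × 1.5 = 23.37
  [4.5→8.5]: (13.06+5.01)/2 × 4 = 36.14
  Sum = 100.165 mg/L·hr
Extrapolated tail: C_last / k_e = 5.01 / 0.242 = 20.702
AUC_0→∞ = 100.165 + 20.702 = 120.867 mg/L·hr

AUC = 120.9 mg/L·hr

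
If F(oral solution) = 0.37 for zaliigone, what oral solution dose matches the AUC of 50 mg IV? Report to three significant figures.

D_oral = 135 mg

For equal systemic exposure: F × D_ev = D_iv
D_ev = D_iv / F = 50 / 0.37 = 135.135 mg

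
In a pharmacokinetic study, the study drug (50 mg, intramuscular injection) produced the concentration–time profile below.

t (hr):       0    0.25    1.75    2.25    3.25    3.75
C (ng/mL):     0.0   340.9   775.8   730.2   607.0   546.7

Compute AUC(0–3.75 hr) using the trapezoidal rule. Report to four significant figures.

Trapezoidal AUC_0→3.75:
  [0→0.25]: (0.0+340.9)/2 × 0.25 = 42.6125
  [0.25→1.75]: (340.9+775.8)/2 × 1.5 = 837.525
  [1.75→2.25]: (775.8+730.2)/2 × 0.5 = 376.5
  [2.25→3.25]: (730.2+607.0)/2 × 1 = 668.6
  [3.25→3.75]: (607.0+546.7)/2 × 0.5 = 288.425
  Sum = 2213.6625 ng/mL·hr

AUC = 2214 ng/mL·hr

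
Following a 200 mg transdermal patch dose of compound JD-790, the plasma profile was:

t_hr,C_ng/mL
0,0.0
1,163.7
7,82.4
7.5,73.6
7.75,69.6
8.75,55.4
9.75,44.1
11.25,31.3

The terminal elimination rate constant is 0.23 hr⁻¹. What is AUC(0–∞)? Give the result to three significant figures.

Trapezoidal AUC_0→11.25:
  [0→1]: (0.0+163.7)/2 × 1 = 81.85
  [1→7]: (163.7+82.4)/2 × 6 = 738.3
  [7→7.5]: (82.4+73.6)/2 × 0.5 = 39.0
  [7.5→7.75]: (73.6+69.6)/2 × 0.25 = 17.9
  [7.75→8.75]: (69.6+55.4)/2 × 1 = 62.5
  [8.75→9.75]: (55.4+44.1)/2 × 1 = 49.75
  [9.75→11.25]: (44.1+31.3)/2 × 1.5 = 56.55
  Sum = 1045.85 ng/mL·hr
Extrapolated tail: C_last / k_e = 31.3 / 0.23 = 136.087
AUC_0→∞ = 1045.85 + 136.087 = 1181.937 ng/mL·hr

AUC = 1180 ng/mL·hr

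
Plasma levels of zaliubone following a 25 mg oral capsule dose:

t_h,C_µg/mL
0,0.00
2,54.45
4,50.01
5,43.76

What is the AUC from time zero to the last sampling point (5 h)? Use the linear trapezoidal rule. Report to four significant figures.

Trapezoidal AUC_0→5:
  [0→2]: (0.00+54.45)/2 × 2 = 54.45
  [2→4]: (54.45+50.01)/2 × 2 = 104.46
  [4→5]: (50.01+43.76)/2 × 1 = 46.885
  Sum = 205.795 µg/mL·h

AUC = 205.8 µg/mL·h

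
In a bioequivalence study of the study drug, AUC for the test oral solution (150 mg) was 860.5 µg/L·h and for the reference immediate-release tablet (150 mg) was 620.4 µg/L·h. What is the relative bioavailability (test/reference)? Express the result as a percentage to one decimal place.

F_rel = 138.7%

F_rel = (AUC_test/D_test) / (AUC_ref/D_ref)
      = (860.5/150) / (620.4/150)
      = 5.73667 / 4.136 = 1.3870 = 138.70%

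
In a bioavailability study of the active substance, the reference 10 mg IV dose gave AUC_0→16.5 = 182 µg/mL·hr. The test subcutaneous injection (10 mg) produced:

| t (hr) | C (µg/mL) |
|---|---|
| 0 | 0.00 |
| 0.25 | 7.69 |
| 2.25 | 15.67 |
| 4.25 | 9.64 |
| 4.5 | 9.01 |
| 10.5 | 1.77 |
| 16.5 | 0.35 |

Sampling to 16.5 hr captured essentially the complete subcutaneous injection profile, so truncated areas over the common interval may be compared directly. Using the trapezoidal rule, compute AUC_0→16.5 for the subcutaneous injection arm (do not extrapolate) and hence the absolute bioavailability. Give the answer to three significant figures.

F = 0.498

Trapezoidal AUC_0→16.5 (subcutaneous injection):
  [0→0.25]: (0.00+7.69)/2 × 0.25 = 0.96125
  [0.25→2.25]: (7.69+15.67)/2 × 2 = 23.36
  [2.25→4.25]: (15.67+9.64)/2 × 2 = 25.31
  [4.25→4.5]: (9.64+9.01)/2 × 0.25 = 2.33125
  [4.5→10.5]: (9.01+1.77)/2 × 6 = 32.34
  [10.5→16.5]: (1.77+0.35)/2 × 6 = 6.36
  Sum = 90.6625 µg/mL·hr
F = (AUC_ev/D_ev)/(AUC_iv/D_iv) = (90.6625/10)/(182/10) = 9.06625/18.2 = 0.4981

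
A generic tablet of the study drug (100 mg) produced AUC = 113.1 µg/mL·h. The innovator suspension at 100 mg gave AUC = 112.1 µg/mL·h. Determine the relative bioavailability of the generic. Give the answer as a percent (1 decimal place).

F_rel = 100.9%

F_rel = (AUC_test/D_test) / (AUC_ref/D_ref)
      = (113.1/100) / (112.1/100)
      = 1.131 / 1.121 = 1.0089 = 100.89%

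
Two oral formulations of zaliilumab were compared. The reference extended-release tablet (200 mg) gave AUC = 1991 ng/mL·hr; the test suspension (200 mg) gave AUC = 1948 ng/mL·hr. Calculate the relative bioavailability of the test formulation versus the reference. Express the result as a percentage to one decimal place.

F_rel = (AUC_test/D_test) / (AUC_ref/D_ref)
      = (1948/200) / (1991/200)
      = 9.74 / 9.955 = 0.9784 = 97.84%

F_rel = 97.8%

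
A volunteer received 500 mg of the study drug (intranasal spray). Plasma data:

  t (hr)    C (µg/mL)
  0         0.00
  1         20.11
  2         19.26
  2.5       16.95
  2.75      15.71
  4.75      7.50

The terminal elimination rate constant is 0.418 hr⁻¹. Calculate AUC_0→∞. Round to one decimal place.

Trapezoidal AUC_0→4.75:
  [0→1]: (0.00+20.11)/2 × 1 = 10.055
  [1→2]: (20.11+19.26)/2 × 1 = 19.685
  [2→2.5]: (19.26+16.95)/2 × 0.5 = 9.0525
  [2.5→2.75]: (16.95+15.71)/2 × 0.25 = 4.0825
  [2.75→4.75]: (15.71+7.50)/2 × 2 = 23.21
  Sum = 66.085 µg/mL·hr
Extrapolated tail: C_last / k_e = 7.50 / 0.418 = 17.943
AUC_0→∞ = 66.085 + 17.943 = 84.028 µg/mL·hr

AUC = 84.0 µg/mL·hr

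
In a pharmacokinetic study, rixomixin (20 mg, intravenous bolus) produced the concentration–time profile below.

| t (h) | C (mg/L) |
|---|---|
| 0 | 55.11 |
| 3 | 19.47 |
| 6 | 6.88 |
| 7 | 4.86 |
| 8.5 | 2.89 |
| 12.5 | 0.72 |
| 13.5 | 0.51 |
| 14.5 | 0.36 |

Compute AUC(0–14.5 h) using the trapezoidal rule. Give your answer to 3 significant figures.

Trapezoidal AUC_0→14.5:
  [0→3]: (55.11+19.47)/2 × 3 = 111.87
  [3→6]: (19.47+6.88)/2 × 3 = 39.525
  [6→7]: (6.88+4.86)/2 × 1 = 5.87
  [7→8.5]: (4.86+2.89)/2 × 1.5 = 5.8125
  [8.5→12.5]: (2.89+0.72)/2 × 4 = 7.22
  [12.5→13.5]: (0.72+0.51)/2 × 1 = 0.615
  [13.5→14.5]: (0.51+0.36)/2 × 1 = 0.435
  Sum = 171.3475 mg/L·h

AUC = 171 mg/L·h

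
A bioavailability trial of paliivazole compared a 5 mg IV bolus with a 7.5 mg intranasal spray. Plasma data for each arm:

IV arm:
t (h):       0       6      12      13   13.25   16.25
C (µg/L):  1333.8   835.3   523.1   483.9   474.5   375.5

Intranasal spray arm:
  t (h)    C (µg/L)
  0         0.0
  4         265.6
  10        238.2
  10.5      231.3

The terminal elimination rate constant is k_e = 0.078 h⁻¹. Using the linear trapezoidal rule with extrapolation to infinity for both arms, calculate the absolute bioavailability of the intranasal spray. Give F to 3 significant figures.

F = 0.198

Trapezoidal AUC_0→16.25 (IV):
  [0→6]: (1333.8+835.3)/2 × 6 = 6507.3
  [6→12]: (835.3+523.1)/2 × 6 = 4075.2
  [12→13]: (523.1+483.9)/2 × 1 = 503.5
  [13→13.25]: (483.9+474.5)/2 × 0.25 = 119.8
  [13.25→16.25]: (474.5+375.5)/2 × 3 = 1275.0
  Sum = 12480.8 µg/L·h
IV tail: 375.5/0.078 = 4814.103; AUC_iv,0→∞ = 12480.8 + 4814.103 = 17294.903 µg/L·h
Trapezoidal AUC_0→10.5 (intranasal spray):
  [0→4]: (0.0+265.6)/2 × 4 = 531.2
  [4→10]: (265.6+238.2)/2 × 6 = 1511.4
  [10→10.5]: (238.2+231.3)/2 × 0.5 = 117.375
  Sum = 2159.975 µg/L·h
intranasal spray tail: 231.3/0.078 = 2965.385; AUC_ev,0→∞ = 2159.975 + 2965.385 = 5125.36 µg/L·h
F = (AUC_ev/D_ev)/(AUC_iv/D_iv) = (5125.36/7.5)/(17294.903/5) = 683.381/3458.9806 = 0.1976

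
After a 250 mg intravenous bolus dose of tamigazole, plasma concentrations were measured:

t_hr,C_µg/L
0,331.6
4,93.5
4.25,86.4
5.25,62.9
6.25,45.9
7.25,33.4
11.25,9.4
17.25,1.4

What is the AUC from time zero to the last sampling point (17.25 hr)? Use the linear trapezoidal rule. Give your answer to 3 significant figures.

Trapezoidal AUC_0→17.25:
  [0→4]: (331.6+93.5)/2 × 4 = 850.2
  [4→4.25]: (93.5+86.4)/2 × 0.25 = 22.4875
  [4.25→5.25]: (86.4+62.9)/2 × 1 = 74.65
  [5.25→6.25]: (62.9+45.9)/2 × 1 = 54.4
  [6.25→7.25]: (45.9+33.4)/2 × 1 = 39.65
  [7.25→11.25]: (33.4+9.4)/2 × 4 = 85.6
  [11.25→17.25]: (9.4+1.4)/2 × 6 = 32.4
  Sum = 1159.3875 µg/L·hr

AUC = 1160 µg/L·hr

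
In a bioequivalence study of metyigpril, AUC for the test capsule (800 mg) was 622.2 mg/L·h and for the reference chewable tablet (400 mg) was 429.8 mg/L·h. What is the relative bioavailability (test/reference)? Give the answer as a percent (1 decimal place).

F_rel = 72.4%

F_rel = (AUC_test/D_test) / (AUC_ref/D_ref)
      = (622.2/800) / (429.8/400)
      = 0.77775 / 1.0745 = 0.7238 = 72.38%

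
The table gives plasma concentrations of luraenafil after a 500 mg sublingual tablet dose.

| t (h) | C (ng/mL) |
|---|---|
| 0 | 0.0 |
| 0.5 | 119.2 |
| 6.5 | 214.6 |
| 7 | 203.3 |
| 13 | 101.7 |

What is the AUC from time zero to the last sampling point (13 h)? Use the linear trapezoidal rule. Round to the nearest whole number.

Trapezoidal AUC_0→13:
  [0→0.5]: (0.0+119.2)/2 × 0.5 = 29.8
  [0.5→6.5]: (119.2+214.6)/2 × 6 = 1001.4
  [6.5→7]: (214.6+203.3)/2 × 0.5 = 104.475
  [7→13]: (203.3+101.7)/2 × 6 = 915.0
  Sum = 2050.675 ng/mL·h

AUC = 2051 ng/mL·h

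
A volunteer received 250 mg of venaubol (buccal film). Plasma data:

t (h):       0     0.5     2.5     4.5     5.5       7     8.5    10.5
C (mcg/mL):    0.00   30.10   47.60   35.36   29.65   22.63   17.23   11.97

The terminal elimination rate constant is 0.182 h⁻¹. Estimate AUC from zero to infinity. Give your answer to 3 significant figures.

AUC = 365 mcg/mL·h

Trapezoidal AUC_0→10.5:
  [0→0.5]: (0.00+30.10)/2 × 0.5 = 7.525
  [0.5→2.5]: (30.10+47.60)/2 × 2 = 77.7
  [2.5→4.5]: (47.60+35.36)/2 × 2 = 82.96
  [4.5→5.5]: (35.36+29.65)/2 × 1 = 32.505
  [5.5→7]: (29.65+22.63)/2 × 1.5 = 39.21
  [7→8.5]: (22.63+17.23)/2 × 1.5 = 29.895
  [8.5→10.5]: (17.23+11.97)/2 × 2 = 29.2
  Sum = 298.995 mcg/mL·h
Extrapolated tail: C_last / k_e = 11.97 / 0.182 = 65.769
AUC_0→∞ = 298.995 + 65.769 = 364.764 mcg/mL·h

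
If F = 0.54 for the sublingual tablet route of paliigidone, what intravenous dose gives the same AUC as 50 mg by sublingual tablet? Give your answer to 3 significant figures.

D_iv = 27.0 mg

Systemic exposure from an extravascular dose = F × D_ev, so the equivalent IV dose is F × D_ev.
D_iv = F × D_ev = 0.54 × 50 = 27 mg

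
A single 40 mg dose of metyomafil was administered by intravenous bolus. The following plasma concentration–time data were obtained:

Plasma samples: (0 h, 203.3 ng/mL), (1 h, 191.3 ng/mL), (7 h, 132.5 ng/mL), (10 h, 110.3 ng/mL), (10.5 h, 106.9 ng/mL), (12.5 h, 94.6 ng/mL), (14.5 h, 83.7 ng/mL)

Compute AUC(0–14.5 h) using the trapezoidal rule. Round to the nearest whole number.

AUC = 1967 ng/mL·h

Trapezoidal AUC_0→14.5:
  [0→1]: (203.3+191.3)/2 × 1 = 197.3
  [1→7]: (191.3+132.5)/2 × 6 = 971.4
  [7→10]: (132.5+110.3)/2 × 3 = 364.2
  [10→10.5]: (110.3+106.9)/2 × 0.5 = 54.3
  [10.5→12.5]: (106.9+94.6)/2 × 2 = 201.5
  [12.5→14.5]: (94.6+83.7)/2 × 2 = 178.3
  Sum = 1967.0 ng/mL·h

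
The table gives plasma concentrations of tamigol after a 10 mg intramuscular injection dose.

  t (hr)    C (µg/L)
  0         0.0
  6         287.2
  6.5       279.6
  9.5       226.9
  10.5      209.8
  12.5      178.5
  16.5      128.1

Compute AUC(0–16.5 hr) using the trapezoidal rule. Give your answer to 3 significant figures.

AUC = 2980 µg/L·hr

Trapezoidal AUC_0→16.5:
  [0→6]: (0.0+287.2)/2 × 6 = 861.6
  [6→6.5]: (287.2+279.6)/2 × 0.5 = 141.7
  [6.5→9.5]: (279.6+226.9)/2 × 3 = 759.75
  [9.5→10.5]: (226.9+209.8)/2 × 1 = 218.35
  [10.5→12.5]: (209.8+178.5)/2 × 2 = 388.3
  [12.5→16.5]: (178.5+128.1)/2 × 4 = 613.2
  Sum = 2982.9 µg/L·hr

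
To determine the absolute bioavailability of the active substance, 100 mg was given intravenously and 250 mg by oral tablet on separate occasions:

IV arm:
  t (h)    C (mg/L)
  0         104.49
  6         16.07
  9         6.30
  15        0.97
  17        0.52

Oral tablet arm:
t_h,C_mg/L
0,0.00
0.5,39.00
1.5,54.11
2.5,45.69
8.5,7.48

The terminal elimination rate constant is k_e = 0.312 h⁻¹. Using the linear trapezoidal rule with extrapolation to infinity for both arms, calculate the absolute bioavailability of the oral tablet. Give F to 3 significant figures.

F = 0.276

Trapezoidal AUC_0→17 (IV):
  [0→6]: (104.49+16.07)/2 × 6 = 361.68
  [6→9]: (16.07+6.30)/2 × 3 = 33.555
  [9→15]: (6.30+0.97)/2 × 6 = 21.81
  [15→17]: (0.97+0.52)/2 × 2 = 1.49
  Sum = 418.535 mg/L·h
IV tail: 0.52/0.312 = 1.667; AUC_iv,0→∞ = 418.535 + 1.667 = 420.202 mg/L·h
Trapezoidal AUC_0→8.5 (oral tablet):
  [0→0.5]: (0.00+39.00)/2 × 0.5 = 9.75
  [0.5→1.5]: (39.00+54.11)/2 × 1 = 46.555
  [1.5→2.5]: (54.11+45.69)/2 × 1 = 49.9
  [2.5→8.5]: (45.69+7.48)/2 × 6 = 159.51
  Sum = 265.715 mg/L·h
oral tablet tail: 7.48/0.312 = 23.974; AUC_ev,0→∞ = 265.715 + 23.974 = 289.689 mg/L·h
F = (AUC_ev/D_ev)/(AUC_iv/D_iv) = (289.689/250)/(420.202/100) = 1.158756/4.20202 = 0.2758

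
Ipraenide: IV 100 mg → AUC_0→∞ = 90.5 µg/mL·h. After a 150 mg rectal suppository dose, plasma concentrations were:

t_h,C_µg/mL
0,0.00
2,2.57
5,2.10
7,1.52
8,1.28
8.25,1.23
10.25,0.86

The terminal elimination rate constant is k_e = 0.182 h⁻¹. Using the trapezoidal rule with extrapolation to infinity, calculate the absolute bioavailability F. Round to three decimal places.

Trapezoidal AUC_0→10.25 (rectal suppository):
  [0→2]: (0.00+2.57)/2 × 2 = 2.57
  [2→5]: (2.57+2.10)/2 × 3 = 7.005
  [5→7]: (2.10+1.52)/2 × 2 = 3.62
  [7→8]: (1.52+1.28)/2 × 1 = 1.4
  [8→8.25]: (1.28+1.23)/2 × 0.25 = 0.31375
  [8.25→10.25]: (1.23+0.86)/2 × 2 = 2.09
  Sum = 16.99875 µg/mL·h
Tail: C_last/k_e = 0.86/0.182 = 4.725
AUC_0→∞ (rectal suppository) = 16.99875 + 4.725 = 21.72375 µg/mL·h
F = (AUC_ev/D_ev)/(AUC_iv/D_iv) = (21.72375/150)/(90.5/100) = 0.144825/0.905 = 0.1600

F = 0.160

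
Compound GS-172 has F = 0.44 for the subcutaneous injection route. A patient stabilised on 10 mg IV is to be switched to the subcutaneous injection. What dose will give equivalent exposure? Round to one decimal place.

For equal systemic exposure: F × D_ev = D_iv
D_ev = D_iv / F = 10 / 0.44 = 22.7273 mg

D_subcutaneous = 22.7 mg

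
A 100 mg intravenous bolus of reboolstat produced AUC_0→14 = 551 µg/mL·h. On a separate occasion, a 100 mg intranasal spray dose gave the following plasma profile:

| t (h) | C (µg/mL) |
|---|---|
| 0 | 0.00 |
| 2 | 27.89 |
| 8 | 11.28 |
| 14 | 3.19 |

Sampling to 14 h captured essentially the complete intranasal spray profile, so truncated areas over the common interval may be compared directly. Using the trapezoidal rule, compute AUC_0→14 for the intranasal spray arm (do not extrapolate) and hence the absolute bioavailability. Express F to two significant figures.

Trapezoidal AUC_0→14 (intranasal spray):
  [0→2]: (0.00+27.89)/2 × 2 = 27.89
  [2→8]: (27.89+11.28)/2 × 6 = 117.51
  [8→14]: (11.28+3.19)/2 × 6 = 43.41
  Sum = 188.81 µg/mL·h
F = (AUC_ev/D_ev)/(AUC_iv/D_iv) = (188.81/100)/(551/100) = 1.8881/5.51 = 0.3427

F = 0.34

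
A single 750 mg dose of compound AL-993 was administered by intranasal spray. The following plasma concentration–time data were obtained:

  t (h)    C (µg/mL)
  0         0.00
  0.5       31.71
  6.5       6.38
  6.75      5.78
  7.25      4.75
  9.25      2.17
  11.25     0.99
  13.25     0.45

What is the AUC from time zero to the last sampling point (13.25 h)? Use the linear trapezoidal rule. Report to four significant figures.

Trapezoidal AUC_0→13.25:
  [0→0.5]: (0.00+31.71)/2 × 0.5 = 7.9275
  [0.5→6.5]: (31.71+6.38)/2 × 6 = 114.27
  [6.5→6.75]: (6.38+5.78)/2 × 0.25 = 1.52
  [6.75→7.25]: (5.78+4.75)/2 × 0.5 = 2.6325
  [7.25→9.25]: (4.75+2.17)/2 × 2 = 6.92
  [9.25→11.25]: (2.17+0.99)/2 × 2 = 3.16
  [11.25→13.25]: (0.99+0.45)/2 × 2 = 1.44
  Sum = 137.87 µg/mL·h

AUC = 137.9 µg/mL·h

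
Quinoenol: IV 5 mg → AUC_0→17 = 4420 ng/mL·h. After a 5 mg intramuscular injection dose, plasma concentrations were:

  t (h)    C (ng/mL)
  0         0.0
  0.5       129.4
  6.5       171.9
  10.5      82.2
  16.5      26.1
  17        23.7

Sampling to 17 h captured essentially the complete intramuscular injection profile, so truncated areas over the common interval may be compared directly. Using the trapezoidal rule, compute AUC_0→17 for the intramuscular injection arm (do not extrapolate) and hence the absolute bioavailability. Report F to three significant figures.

F = 0.403

Trapezoidal AUC_0→17 (intramuscular injection):
  [0→0.5]: (0.0+129.4)/2 × 0.5 = 32.35
  [0.5→6.5]: (129.4+171.9)/2 × 6 = 903.9
  [6.5→10.5]: (171.9+82.2)/2 × 4 = 508.2
  [10.5→16.5]: (82.2+26.1)/2 × 6 = 324.9
  [16.5→17]: (26.1+23.7)/2 × 0.5 = 12.45
  Sum = 1781.8 ng/mL·h
F = (AUC_ev/D_ev)/(AUC_iv/D_iv) = (1781.8/5)/(4420/5) = 356.36/884 = 0.4031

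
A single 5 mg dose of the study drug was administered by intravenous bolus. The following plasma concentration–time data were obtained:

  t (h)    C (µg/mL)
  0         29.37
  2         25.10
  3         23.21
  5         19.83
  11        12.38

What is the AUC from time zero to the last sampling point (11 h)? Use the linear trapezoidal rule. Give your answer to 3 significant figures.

Trapezoidal AUC_0→11:
  [0→2]: (29.37+25.10)/2 × 2 = 54.47
  [2→3]: (25.10+23.21)/2 × 1 = 24.155
  [3→5]: (23.21+19.83)/2 × 2 = 43.04
  [5→11]: (19.83+12.38)/2 × 6 = 96.63
  Sum = 218.295 µg/mL·h

AUC = 218 µg/mL·h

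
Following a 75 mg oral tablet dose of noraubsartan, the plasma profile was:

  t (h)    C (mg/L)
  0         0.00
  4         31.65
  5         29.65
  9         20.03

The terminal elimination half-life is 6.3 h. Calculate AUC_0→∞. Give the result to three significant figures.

AUC = 375 mg/L·h

Trapezoidal AUC_0→9:
  [0→4]: (0.00+31.65)/2 × 4 = 63.3
  [4→5]: (31.65+29.65)/2 × 1 = 30.65
  [5→9]: (29.65+20.03)/2 × 4 = 99.36
  Sum = 193.31 mg/L·h
k_e = ln2 / t½ = 0.693147 / 6.3 = 0.1100 h^-1
Extrapolated tail: C_last / k_e = 20.03 / 0.11 = 182.091
AUC_0→∞ = 193.31 + 182.091 = 375.401 mg/L·h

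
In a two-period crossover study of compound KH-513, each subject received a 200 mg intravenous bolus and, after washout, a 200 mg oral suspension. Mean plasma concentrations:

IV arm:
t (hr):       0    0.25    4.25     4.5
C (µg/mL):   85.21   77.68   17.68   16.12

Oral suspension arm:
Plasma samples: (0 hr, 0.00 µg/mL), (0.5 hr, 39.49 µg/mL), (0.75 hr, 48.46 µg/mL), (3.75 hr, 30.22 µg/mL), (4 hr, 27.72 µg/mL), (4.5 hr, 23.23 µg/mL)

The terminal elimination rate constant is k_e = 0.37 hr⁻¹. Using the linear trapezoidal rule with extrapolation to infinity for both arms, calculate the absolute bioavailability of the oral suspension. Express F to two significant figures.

Trapezoidal AUC_0→4.5 (IV):
  [0→0.25]: (85.21+77.68)/2 × 0.25 = 20.36125
  [0.25→4.25]: (77.68+17.68)/2 × 4 = 190.72
  [4.25→4.5]: (17.68+16.12)/2 × 0.25 = 4.225
  Sum = 215.30625 µg/mL·hr
IV tail: 16.12/0.37 = 43.568; AUC_iv,0→∞ = 215.30625 + 43.568 = 258.87425 µg/mL·hr
Trapezoidal AUC_0→4.5 (oral suspension):
  [0→0.5]: (0.00+39.49)/2 × 0.5 = 9.8725
  [0.5→0.75]: (39.49+48.46)/2 × 0.25 = 10.99375
  [0.75→3.75]: (48.46+30.22)/2 × 3 = 118.02
  [3.75→4]: (30.22+27.72)/2 × 0.25 = 7.2425
  [4→4.5]: (27.72+23.23)/2 × 0.5 = 12.7375
  Sum = 158.86625 µg/mL·hr
oral suspension tail: 23.23/0.37 = 62.784; AUC_ev,0→∞ = 158.86625 + 62.784 = 221.65025 µg/mL·hr
F = (AUC_ev/D_ev)/(AUC_iv/D_iv) = (221.65025/200)/(258.87425/200) = 1.10825/1.29437 = 0.8562

F = 0.86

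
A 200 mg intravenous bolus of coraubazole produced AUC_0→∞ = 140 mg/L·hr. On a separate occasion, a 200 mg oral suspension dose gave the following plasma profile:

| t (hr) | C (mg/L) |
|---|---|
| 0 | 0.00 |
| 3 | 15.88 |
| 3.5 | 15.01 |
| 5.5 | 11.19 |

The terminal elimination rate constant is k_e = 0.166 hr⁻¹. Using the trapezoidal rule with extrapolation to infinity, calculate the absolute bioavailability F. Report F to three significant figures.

F = 0.894

Trapezoidal AUC_0→5.5 (oral suspension):
  [0→3]: (0.00+15.88)/2 × 3 = 23.82
  [3→3.5]: (15.88+15.01)/2 × 0.5 = 7.7225
  [3.5→5.5]: (15.01+11.19)/2 × 2 = 26.2
  Sum = 57.7425 mg/L·hr
Tail: C_last/k_e = 11.19/0.166 = 67.410
AUC_0→∞ (oral suspension) = 57.7425 + 67.410 = 125.1525 mg/L·hr
F = (AUC_ev/D_ev)/(AUC_iv/D_iv) = (125.1525/200)/(140/200) = 0.6257625/0.7 = 0.8939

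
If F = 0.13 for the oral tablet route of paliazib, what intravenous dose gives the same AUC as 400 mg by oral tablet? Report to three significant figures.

D_iv = 52.0 mg

Systemic exposure from an extravascular dose = F × D_ev, so the equivalent IV dose is F × D_ev.
D_iv = F × D_ev = 0.13 × 400 = 52 mg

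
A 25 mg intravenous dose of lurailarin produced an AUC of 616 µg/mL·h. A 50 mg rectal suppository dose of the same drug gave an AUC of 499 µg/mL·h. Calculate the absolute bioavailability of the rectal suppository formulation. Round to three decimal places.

F = (AUC_ev / D_ev) / (AUC_iv / D_iv)
  = (499/50) / (616/25)
  = 9.98 / 24.64 = 0.4050

F = 0.405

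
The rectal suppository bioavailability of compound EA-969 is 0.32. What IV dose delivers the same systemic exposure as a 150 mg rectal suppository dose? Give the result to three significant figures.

D_iv = 48.0 mg

Systemic exposure from an extravascular dose = F × D_ev, so the equivalent IV dose is F × D_ev.
D_iv = F × D_ev = 0.32 × 150 = 48 mg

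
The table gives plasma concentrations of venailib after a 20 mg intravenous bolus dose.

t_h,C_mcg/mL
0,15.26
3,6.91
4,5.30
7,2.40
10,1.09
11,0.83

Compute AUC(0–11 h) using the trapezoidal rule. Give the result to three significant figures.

Trapezoidal AUC_0→11:
  [0→3]: (15.26+6.91)/2 × 3 = 33.255
  [3→4]: (6.91+5.30)/2 × 1 = 6.105
  [4→7]: (5.30+2.40)/2 × 3 = 11.55
  [7→10]: (2.40+1.09)/2 × 3 = 5.235
  [10→11]: (1.09+0.83)/2 × 1 = 0.96
  Sum = 57.105 mcg/mL·h

AUC = 57.1 mcg/mL·h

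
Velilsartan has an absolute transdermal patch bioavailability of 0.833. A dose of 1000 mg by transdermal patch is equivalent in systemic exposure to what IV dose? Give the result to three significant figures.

D_iv = 833 mg

Systemic exposure from an extravascular dose = F × D_ev, so the equivalent IV dose is F × D_ev.
D_iv = F × D_ev = 0.833 × 1000 = 833 mg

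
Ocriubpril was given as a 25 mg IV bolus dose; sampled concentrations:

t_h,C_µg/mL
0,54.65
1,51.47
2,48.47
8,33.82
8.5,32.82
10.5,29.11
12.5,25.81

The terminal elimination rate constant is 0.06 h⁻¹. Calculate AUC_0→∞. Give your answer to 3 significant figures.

AUC = 914 µg/mL·h

Trapezoidal AUC_0→12.5:
  [0→1]: (54.65+51.47)/2 × 1 = 53.06
  [1→2]: (51.47+48.47)/2 × 1 = 49.97
  [2→8]: (48.47+33.82)/2 × 6 = 246.87
  [8→8.5]: (33.82+32.82)/2 × 0.5 = 16.66
  [8.5→10.5]: (32.82+29.11)/2 × 2 = 61.93
  [10.5→12.5]: (29.11+25.81)/2 × 2 = 54.92
  Sum = 483.41 µg/mL·h
Extrapolated tail: C_last / k_e = 25.81 / 0.06 = 430.167
AUC_0→∞ = 483.41 + 430.167 = 913.577 µg/mL·h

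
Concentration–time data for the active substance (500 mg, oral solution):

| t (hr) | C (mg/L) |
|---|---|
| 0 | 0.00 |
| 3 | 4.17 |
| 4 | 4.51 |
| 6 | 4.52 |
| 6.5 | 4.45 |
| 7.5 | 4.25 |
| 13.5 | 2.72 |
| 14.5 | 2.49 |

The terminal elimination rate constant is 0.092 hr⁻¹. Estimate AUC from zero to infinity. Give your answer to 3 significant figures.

AUC = 76.8 mg/L·hr

Trapezoidal AUC_0→14.5:
  [0→3]: (0.00+4.17)/2 × 3 = 6.255
  [3→4]: (4.17+4.51)/2 × 1 = 4.34
  [4→6]: (4.51+4.52)/2 × 2 = 9.03
  [6→6.5]: (4.52+4.45)/2 × 0.5 = 2.2425
  [6.5→7.5]: (4.45+4.25)/2 × 1 = 4.35
  [7.5→13.5]: (4.25+2.72)/2 × 6 = 20.91
  [13.5→14.5]: (2.72+2.49)/2 × 1 = 2.605
  Sum = 49.7325 mg/L·hr
Extrapolated tail: C_last / k_e = 2.49 / 0.092 = 27.065
AUC_0→∞ = 49.7325 + 27.065 = 76.7975 mg/L·hr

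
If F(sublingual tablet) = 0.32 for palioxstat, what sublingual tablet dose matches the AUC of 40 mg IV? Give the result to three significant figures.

For equal systemic exposure: F × D_ev = D_iv
D_ev = D_iv / F = 40 / 0.32 = 125 mg

D_sublingual = 125 mg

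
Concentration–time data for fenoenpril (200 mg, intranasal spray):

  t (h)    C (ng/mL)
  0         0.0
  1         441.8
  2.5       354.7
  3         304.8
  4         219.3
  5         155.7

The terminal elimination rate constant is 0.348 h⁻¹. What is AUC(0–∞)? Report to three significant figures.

Trapezoidal AUC_0→5:
  [0→1]: (0.0+441.8)/2 × 1 = 220.9
  [1→2.5]: (441.8+354.7)/2 × 1.5 = 597.375
  [2.5→3]: (354.7+304.8)/2 × 0.5 = 164.875
  [3→4]: (304.8+219.3)/2 × 1 = 262.05
  [4→5]: (219.3+155.7)/2 × 1 = 187.5
  Sum = 1432.7 ng/mL·h
Extrapolated tail: C_last / k_e = 155.7 / 0.348 = 447.414
AUC_0→∞ = 1432.7 + 447.414 = 1880.114 ng/mL·h

AUC = 1880 ng/mL·h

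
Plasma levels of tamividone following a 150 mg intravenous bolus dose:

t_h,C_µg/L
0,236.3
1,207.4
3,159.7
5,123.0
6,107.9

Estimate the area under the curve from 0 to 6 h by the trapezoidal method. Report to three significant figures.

Trapezoidal AUC_0→6:
  [0→1]: (236.3+207.4)/2 × 1 = 221.85
  [1→3]: (207.4+159.7)/2 × 2 = 367.1
  [3→5]: (159.7+123.0)/2 × 2 = 282.7
  [5→6]: (123.0+107.9)/2 × 1 = 115.45
  Sum = 987.1 µg/L·h

AUC = 987 µg/L·h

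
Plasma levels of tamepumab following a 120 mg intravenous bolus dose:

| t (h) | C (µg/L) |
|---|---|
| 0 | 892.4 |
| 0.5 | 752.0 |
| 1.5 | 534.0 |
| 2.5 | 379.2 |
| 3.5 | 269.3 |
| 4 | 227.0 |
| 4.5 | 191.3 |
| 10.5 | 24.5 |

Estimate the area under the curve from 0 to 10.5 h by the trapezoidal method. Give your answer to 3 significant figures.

AUC = 2710 µg/L·h

Trapezoidal AUC_0→10.5:
  [0→0.5]: (892.4+752.0)/2 × 0.5 = 411.1
  [0.5→1.5]: (752.0+534.0)/2 × 1 = 643.0
  [1.5→2.5]: (534.0+379.2)/2 × 1 = 456.6
  [2.5→3.5]: (379.2+269.3)/2 × 1 = 324.25
  [3.5→4]: (269.3+227.0)/2 × 0.5 = 124.075
  [4→4.5]: (227.0+191.3)/2 × 0.5 = 104.575
  [4.5→10.5]: (191.3+24.5)/2 × 6 = 647.4
  Sum = 2711.0 µg/L·h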